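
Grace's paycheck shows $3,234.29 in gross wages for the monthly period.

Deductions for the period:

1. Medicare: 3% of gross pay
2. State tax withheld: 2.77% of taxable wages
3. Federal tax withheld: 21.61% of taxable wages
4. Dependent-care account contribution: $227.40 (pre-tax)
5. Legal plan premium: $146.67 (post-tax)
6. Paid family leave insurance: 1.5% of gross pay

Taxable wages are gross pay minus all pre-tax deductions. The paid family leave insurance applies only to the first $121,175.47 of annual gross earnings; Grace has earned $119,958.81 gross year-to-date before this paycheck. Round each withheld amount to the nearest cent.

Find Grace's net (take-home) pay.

Dependent-care account contribution: $227.40
Taxable wages = $3,234.29 − $227.40 = $3,006.89
State tax withheld: $3,006.89 × 0.0277 = $83.29
Federal tax withheld: $3,006.89 × 0.2161 = $649.79
Paid family leave insurance: only $121,175.47 − $119,958.81 = $1,216.66 of this check is subject → $1,216.66 × 0.015 = $18.25
Medicare: $3,234.29 × 0.03 = $97.03
Legal plan premium: $146.67
Total deductions = $227.40 + $83.29 + $649.79 + $18.25 + $97.03 + $146.67 = $1,222.43
Net pay = $3,234.29 − $1,222.43 = $2,011.86

$2,011.86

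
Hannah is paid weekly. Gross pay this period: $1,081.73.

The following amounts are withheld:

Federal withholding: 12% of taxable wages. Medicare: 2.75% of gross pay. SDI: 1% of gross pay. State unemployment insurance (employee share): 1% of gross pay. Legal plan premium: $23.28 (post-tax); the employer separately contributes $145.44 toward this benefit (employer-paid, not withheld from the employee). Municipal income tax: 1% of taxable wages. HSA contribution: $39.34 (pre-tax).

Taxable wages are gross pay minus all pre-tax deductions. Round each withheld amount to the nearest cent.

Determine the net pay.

HSA contribution: $39.34
Taxable wages = $1,081.73 − $39.34 = $1,042.39
Federal withholding: $1,042.39 × 0.12 = $125.09
Municipal income tax: $1,042.39 × 0.01 = $10.42
SDI: $1,081.73 × 0.01 = $10.82
Medicare: $1,081.73 × 0.0275 = $29.75
State unemployment insurance (employee share): $1,081.73 × 0.01 = $10.82
Legal plan premium: $23.28
(Employer's $145.44 toward legal plan premium is not withheld from the employee.)
Total deductions = $39.34 + $125.09 + $10.42 + $10.82 + $29.75 + $10.82 + $23.28 = $249.52
Net pay = $1,081.73 − $249.52 = $832.21

$832.21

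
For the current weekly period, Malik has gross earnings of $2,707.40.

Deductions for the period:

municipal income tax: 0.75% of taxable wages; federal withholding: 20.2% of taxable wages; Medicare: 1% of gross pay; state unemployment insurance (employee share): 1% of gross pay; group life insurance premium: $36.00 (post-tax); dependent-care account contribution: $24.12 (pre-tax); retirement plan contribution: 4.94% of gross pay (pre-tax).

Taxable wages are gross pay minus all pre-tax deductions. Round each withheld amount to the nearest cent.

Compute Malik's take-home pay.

Dependent-care account contribution: $24.12
Retirement plan contribution: $2,707.40 × 0.0494 = $133.75
Pre-tax total = $24.12 + $133.75 = $157.87
Taxable wages = $2,707.40 − $157.87 = $2,549.53
Federal withholding: $2,549.53 × 0.202 = $515.01
Municipal income tax: $2,549.53 × 0.0075 = $19.12
State unemployment insurance (employee share): $2,707.40 × 0.01 = $27.07
Medicare: $2,707.40 × 0.01 = $27.07
Group life insurance premium: $36.00
Total deductions = $24.12 + $133.75 + $515.01 + $19.12 + $27.07 + $27.07 + $36.00 = $782.14
Net pay = $2,707.40 − $782.14 = $1,925.26

$1,925.26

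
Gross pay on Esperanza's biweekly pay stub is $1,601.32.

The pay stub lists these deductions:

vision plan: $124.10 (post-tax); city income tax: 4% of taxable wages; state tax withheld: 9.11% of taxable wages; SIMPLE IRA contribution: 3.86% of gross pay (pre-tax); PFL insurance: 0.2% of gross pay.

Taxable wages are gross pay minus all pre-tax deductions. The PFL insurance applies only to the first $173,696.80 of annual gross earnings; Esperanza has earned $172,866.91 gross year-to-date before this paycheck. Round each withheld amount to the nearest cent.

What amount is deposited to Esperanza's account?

SIMPLE IRA contribution: $1,601.32 × 0.0386 = $61.81
Taxable wages = $1,601.32 − $61.81 = $1,539.51
City income tax: $1,539.51 × 0.04 = $61.58
State tax withheld: $1,539.51 × 0.0911 = $140.25
PFL insurance: only $173,696.80 − $172,866.91 = $829.89 of this check is subject → $829.89 × 0.002 = $1.66
Vision plan: $124.10
Total deductions = $61.81 + $61.58 + $140.25 + $1.66 + $124.10 = $389.40
Net pay = $1,601.32 − $389.40 = $1,211.92

$1,211.92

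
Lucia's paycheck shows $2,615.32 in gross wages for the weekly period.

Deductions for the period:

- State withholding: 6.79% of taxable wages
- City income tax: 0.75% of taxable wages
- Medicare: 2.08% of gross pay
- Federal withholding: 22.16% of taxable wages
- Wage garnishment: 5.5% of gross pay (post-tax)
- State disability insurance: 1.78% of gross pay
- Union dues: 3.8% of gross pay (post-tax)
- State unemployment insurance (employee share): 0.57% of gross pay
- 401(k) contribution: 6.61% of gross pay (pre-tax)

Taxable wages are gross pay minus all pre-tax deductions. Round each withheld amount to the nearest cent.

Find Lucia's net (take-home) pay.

401(k) contribution: $2,615.32 × 0.0661 = $172.87
Taxable wages = $2,615.32 − $172.87 = $2,442.45
State withholding: $2,442.45 × 0.0679 = $165.84
City income tax: $2,442.45 × 0.0075 = $18.32
Federal withholding: $2,442.45 × 0.2216 = $541.25
State disability insurance: $2,615.32 × 0.0178 = $46.55
State unemployment insurance (employee share): $2,615.32 × 0.0057 = $14.91
Medicare: $2,615.32 × 0.0208 = $54.40
Wage garnishment: $2,615.32 × 0.055 = $143.84
Union dues: $2,615.32 × 0.038 = $99.38
Total deductions = $172.87 + $165.84 + $18.32 + $541.25 + $46.55 + $14.91 + $54.40 + $143.84 + $99.38 = $1,257.36
Net pay = $2,615.32 − $1,257.36 = $1,357.96

$1,357.96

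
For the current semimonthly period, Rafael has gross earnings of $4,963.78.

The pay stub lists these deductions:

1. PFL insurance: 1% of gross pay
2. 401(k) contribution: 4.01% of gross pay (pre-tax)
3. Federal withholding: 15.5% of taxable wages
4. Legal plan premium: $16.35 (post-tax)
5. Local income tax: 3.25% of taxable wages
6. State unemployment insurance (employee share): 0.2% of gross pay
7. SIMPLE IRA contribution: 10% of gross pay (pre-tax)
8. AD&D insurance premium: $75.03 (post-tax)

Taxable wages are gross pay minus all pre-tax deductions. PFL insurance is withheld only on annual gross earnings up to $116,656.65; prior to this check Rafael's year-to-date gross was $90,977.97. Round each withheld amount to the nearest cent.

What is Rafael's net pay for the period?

$3,317.09

SIMPLE IRA contribution: $4,963.78 × 0.1 = $496.38
401(k) contribution: $4,963.78 × 0.0401 = $199.05
Pre-tax total = $496.38 + $199.05 = $695.43
Taxable wages = $4,963.78 − $695.43 = $4,268.35
Local income tax: $4,268.35 × 0.0325 = $138.72
Federal withholding: $4,268.35 × 0.155 = $661.59
State unemployment insurance (employee share): $4,963.78 × 0.002 = $9.93
PFL insurance: cap not yet reached, full $4,963.78 is subject → $4,963.78 × 0.01 = $49.64
AD&D insurance premium: $75.03
Legal plan premium: $16.35
Total deductions = $496.38 + $199.05 + $138.72 + $661.59 + $9.93 + $49.64 + $75.03 + $16.35 = $1,646.69
Net pay = $4,963.78 − $1,646.69 = $3,317.09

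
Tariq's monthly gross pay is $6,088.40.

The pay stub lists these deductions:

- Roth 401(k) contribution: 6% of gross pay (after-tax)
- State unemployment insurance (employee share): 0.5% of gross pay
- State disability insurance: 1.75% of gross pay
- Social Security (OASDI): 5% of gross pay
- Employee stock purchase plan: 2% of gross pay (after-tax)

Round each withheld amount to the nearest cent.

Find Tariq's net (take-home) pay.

State unemployment insurance (employee share): $6,088.40 × 0.005 = $30.44
Social Security (OASDI): $6,088.40 × 0.05 = $304.42
State disability insurance: $6,088.40 × 0.0175 = $106.55
Employee stock purchase plan: $6,088.40 × 0.02 = $121.77
Roth 401(k) contribution: $6,088.40 × 0.06 = $365.30
Total deductions = $30.44 + $304.42 + $106.55 + $121.77 + $365.30 = $928.48
Net pay = $6,088.40 − $928.48 = $5,159.92

$5,159.92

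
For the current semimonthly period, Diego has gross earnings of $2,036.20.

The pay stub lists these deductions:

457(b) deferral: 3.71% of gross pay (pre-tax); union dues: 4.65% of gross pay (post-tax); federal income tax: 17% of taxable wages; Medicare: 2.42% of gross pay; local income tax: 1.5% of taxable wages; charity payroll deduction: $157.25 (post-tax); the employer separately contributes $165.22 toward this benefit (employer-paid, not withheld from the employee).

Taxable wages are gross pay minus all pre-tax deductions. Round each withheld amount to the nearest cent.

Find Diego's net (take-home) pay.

457(b) deferral: $2,036.20 × 0.0371 = $75.54
Taxable wages = $2,036.20 − $75.54 = $1,960.66
Local income tax: $1,960.66 × 0.015 = $29.41
Federal income tax: $1,960.66 × 0.17 = $333.31
Medicare: $2,036.20 × 0.0242 = $49.28
Union dues: $2,036.20 × 0.0465 = $94.68
Charity payroll deduction: $157.25
(Employer's $165.22 toward charity payroll deduction is not withheld from the employee.)
Total deductions = $75.54 + $29.41 + $333.31 + $49.28 + $94.68 + $157.25 = $739.47
Net pay = $2,036.20 − $739.47 = $1,296.73

$1,296.73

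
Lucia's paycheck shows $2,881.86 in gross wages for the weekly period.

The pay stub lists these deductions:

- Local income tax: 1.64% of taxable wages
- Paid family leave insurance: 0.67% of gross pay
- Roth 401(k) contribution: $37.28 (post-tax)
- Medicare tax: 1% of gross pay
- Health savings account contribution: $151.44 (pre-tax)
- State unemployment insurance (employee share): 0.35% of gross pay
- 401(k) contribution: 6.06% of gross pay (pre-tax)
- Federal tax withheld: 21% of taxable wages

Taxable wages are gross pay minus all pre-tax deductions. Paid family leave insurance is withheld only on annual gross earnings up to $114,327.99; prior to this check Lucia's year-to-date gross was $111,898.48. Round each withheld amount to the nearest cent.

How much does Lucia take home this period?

401(k) contribution: $2,881.86 × 0.0606 = $174.64
Health savings account contribution: $151.44
Pre-tax total = $174.64 + $151.44 = $326.08
Taxable wages = $2,881.86 − $326.08 = $2,555.78
Local income tax: $2,555.78 × 0.0164 = $41.91
Federal tax withheld: $2,555.78 × 0.21 = $536.71
Medicare tax: $2,881.86 × 0.01 = $28.82
State unemployment insurance (employee share): $2,881.86 × 0.0035 = $10.09
Paid family leave insurance: only $114,327.99 − $111,898.48 = $2,429.51 of this check is subject → $2,429.51 × 0.0067 = $16.28
Roth 401(k) contribution: $37.28
Total deductions = $174.64 + $151.44 + $41.91 + $536.71 + $28.82 + $10.09 + $16.28 + $37.28 = $997.17
Net pay = $2,881.86 − $997.17 = $1,884.69

$1,884.69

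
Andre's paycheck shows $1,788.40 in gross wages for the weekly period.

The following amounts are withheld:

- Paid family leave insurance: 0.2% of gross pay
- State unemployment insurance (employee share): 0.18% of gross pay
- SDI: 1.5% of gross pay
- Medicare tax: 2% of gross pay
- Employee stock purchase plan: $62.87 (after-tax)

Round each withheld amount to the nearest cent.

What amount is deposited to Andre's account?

$1,656.13

Paid family leave insurance: $1,788.40 × 0.002 = $3.58
Medicare tax: $1,788.40 × 0.02 = $35.77
SDI: $1,788.40 × 0.015 = $26.83
State unemployment insurance (employee share): $1,788.40 × 0.0018 = $3.22
Employee stock purchase plan: $62.87
Total deductions = $3.58 + $35.77 + $26.83 + $3.22 + $62.87 = $132.27
Net pay = $1,788.40 − $132.27 = $1,656.13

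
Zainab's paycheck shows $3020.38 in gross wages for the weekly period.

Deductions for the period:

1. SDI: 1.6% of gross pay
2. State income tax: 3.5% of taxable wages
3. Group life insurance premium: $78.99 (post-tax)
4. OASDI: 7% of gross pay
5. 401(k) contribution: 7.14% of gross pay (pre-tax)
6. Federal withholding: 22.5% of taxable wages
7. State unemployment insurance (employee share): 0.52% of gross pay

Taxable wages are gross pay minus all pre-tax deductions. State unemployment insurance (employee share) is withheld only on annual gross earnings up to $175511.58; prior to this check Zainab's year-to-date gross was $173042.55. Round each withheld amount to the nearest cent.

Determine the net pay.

401(k) contribution: $3020.38 × 0.0714 = $215.66
Taxable wages = $3020.38 − $215.66 = $2804.72
Federal withholding: $2804.72 × 0.225 = $631.06
State income tax: $2804.72 × 0.035 = $98.17
State unemployment insurance (employee share): only $175511.58 − $173042.55 = $2469.03 of this check is subject → $2469.03 × 0.0052 = $12.84
OASDI: $3020.38 × 0.07 = $211.43
SDI: $3020.38 × 0.016 = $48.33
Group life insurance premium: $78.99
Total deductions = $215.66 + $631.06 + $98.17 + $12.84 + $211.43 + $48.33 + $78.99 = $1296.48
Net pay = $3020.38 − $1296.48 = $1723.90

$1723.90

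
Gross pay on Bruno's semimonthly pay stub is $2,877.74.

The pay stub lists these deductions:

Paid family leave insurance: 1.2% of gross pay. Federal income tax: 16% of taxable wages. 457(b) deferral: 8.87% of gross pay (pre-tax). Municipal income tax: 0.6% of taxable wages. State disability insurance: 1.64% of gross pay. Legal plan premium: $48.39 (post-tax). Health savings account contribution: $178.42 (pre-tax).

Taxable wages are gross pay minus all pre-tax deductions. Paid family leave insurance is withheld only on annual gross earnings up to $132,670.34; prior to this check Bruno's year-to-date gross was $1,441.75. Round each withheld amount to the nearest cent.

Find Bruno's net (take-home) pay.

Health savings account contribution: $178.42
457(b) deferral: $2,877.74 × 0.0887 = $255.26
Pre-tax total = $178.42 + $255.26 = $433.68
Taxable wages = $2,877.74 − $433.68 = $2,444.06
Municipal income tax: $2,444.06 × 0.006 = $14.66
Federal income tax: $2,444.06 × 0.16 = $391.05
Paid family leave insurance: cap not yet reached, full $2,877.74 is subject → $2,877.74 × 0.012 = $34.53
State disability insurance: $2,877.74 × 0.0164 = $47.19
Legal plan premium: $48.39
Total deductions = $178.42 + $255.26 + $14.66 + $391.05 + $34.53 + $47.19 + $48.39 = $969.50
Net pay = $2,877.74 − $969.50 = $1,908.24

$1,908.24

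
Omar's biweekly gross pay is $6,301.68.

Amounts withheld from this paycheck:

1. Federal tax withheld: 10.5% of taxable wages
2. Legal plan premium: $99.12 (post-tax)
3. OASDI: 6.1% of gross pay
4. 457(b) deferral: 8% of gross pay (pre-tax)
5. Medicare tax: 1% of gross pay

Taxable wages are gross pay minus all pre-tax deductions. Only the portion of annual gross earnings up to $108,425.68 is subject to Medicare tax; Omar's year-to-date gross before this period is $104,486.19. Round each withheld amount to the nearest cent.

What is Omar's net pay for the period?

$4,665.90

457(b) deferral: $6,301.68 × 0.08 = $504.13
Taxable wages = $6,301.68 − $504.13 = $5,797.55
Federal tax withheld: $5,797.55 × 0.105 = $608.74
OASDI: $6,301.68 × 0.061 = $384.40
Medicare tax: only $108,425.68 − $104,486.19 = $3,939.49 of this check is subject → $3,939.49 × 0.01 = $39.39
Legal plan premium: $99.12
Total deductions = $504.13 + $608.74 + $384.40 + $39.39 + $99.12 = $1,635.78
Net pay = $6,301.68 − $1,635.78 = $4,665.90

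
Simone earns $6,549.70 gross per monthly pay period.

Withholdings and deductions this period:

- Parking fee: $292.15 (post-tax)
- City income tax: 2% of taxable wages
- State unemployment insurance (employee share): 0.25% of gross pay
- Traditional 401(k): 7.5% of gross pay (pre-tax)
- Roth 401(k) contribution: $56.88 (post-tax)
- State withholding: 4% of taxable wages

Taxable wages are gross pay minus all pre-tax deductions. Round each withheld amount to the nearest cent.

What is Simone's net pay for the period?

$5,329.56

Traditional 401(k): $6,549.70 × 0.075 = $491.23
Taxable wages = $6,549.70 − $491.23 = $6,058.47
City income tax: $6,058.47 × 0.02 = $121.17
State withholding: $6,058.47 × 0.04 = $242.34
State unemployment insurance (employee share): $6,549.70 × 0.0025 = $16.37
Roth 401(k) contribution: $56.88
Parking fee: $292.15
Total deductions = $491.23 + $121.17 + $242.34 + $16.37 + $56.88 + $292.15 = $1,220.14
Net pay = $6,549.70 − $1,220.14 = $5,329.56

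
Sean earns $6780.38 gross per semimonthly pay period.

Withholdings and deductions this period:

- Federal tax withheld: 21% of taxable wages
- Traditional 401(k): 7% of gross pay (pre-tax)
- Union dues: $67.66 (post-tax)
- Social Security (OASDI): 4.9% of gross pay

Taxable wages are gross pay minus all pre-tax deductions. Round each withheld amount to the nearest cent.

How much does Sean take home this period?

Traditional 401(k): $6780.38 × 0.07 = $474.63
Taxable wages = $6780.38 − $474.63 = $6305.75
Federal tax withheld: $6305.75 × 0.21 = $1324.21
Social Security (OASDI): $6780.38 × 0.049 = $332.24
Union dues: $67.66
Total deductions = $474.63 + $1324.21 + $332.24 + $67.66 = $2198.74
Net pay = $6780.38 − $2198.74 = $4581.64

$4581.64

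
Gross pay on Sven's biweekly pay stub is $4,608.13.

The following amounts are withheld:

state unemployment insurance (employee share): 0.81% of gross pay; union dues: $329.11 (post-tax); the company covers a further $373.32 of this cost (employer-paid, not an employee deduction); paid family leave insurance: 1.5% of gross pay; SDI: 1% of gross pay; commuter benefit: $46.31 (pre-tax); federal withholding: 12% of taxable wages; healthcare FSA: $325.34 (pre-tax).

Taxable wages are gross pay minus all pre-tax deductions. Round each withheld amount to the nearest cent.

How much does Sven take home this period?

Healthcare FSA: $325.34
Commuter benefit: $46.31
Pre-tax total = $325.34 + $46.31 = $371.65
Taxable wages = $4,608.13 − $371.65 = $4,236.48
Federal withholding: $4,236.48 × 0.12 = $508.38
State unemployment insurance (employee share): $4,608.13 × 0.0081 = $37.33
SDI: $4,608.13 × 0.01 = $46.08
Paid family leave insurance: $4,608.13 × 0.015 = $69.12
Union dues: $329.11
(Employer's $373.32 toward union dues is not withheld from the employee.)
Total deductions = $325.34 + $46.31 + $508.38 + $37.33 + $46.08 + $69.12 + $329.11 = $1,361.67
Net pay = $4,608.13 − $1,361.67 = $3,246.46

$3,246.46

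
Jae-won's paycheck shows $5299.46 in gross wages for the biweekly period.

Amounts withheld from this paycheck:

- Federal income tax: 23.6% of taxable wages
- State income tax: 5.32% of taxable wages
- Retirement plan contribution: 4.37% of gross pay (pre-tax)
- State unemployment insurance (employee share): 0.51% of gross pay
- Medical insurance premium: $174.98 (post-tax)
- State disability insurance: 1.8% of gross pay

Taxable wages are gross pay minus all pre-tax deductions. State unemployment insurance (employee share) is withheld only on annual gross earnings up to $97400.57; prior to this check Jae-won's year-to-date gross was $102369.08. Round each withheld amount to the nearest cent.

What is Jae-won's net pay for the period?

Retirement plan contribution: $5299.46 × 0.0437 = $231.59
Taxable wages = $5299.46 − $231.59 = $5067.87
Federal income tax: $5067.87 × 0.236 = $1196.02
State income tax: $5067.87 × 0.0532 = $269.61
State unemployment insurance (employee share): annual cap $97400.57 already reached (YTD $102369.08), so $0.00
State disability insurance: $5299.46 × 0.018 = $95.39
Medical insurance premium: $174.98
Total deductions = $231.59 + $1196.02 + $269.61 + $0.00 + $95.39 + $174.98 = $1967.59
Net pay = $5299.46 − $1967.59 = $3331.87

$3331.87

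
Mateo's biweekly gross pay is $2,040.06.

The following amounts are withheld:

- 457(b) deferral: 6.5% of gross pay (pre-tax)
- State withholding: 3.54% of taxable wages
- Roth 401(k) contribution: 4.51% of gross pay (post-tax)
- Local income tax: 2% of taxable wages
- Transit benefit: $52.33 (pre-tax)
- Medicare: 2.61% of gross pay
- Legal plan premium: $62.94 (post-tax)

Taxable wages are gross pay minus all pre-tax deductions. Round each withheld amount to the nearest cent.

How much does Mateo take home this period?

$1,544.16

Transit benefit: $52.33
457(b) deferral: $2,040.06 × 0.065 = $132.60
Pre-tax total = $52.33 + $132.60 = $184.93
Taxable wages = $2,040.06 − $184.93 = $1,855.13
Local income tax: $1,855.13 × 0.02 = $37.10
State withholding: $1,855.13 × 0.0354 = $65.67
Medicare: $2,040.06 × 0.0261 = $53.25
Roth 401(k) contribution: $2,040.06 × 0.0451 = $92.01
Legal plan premium: $62.94
Total deductions = $52.33 + $132.60 + $37.10 + $65.67 + $53.25 + $92.01 + $62.94 = $495.90
Net pay = $2,040.06 − $495.90 = $1,544.16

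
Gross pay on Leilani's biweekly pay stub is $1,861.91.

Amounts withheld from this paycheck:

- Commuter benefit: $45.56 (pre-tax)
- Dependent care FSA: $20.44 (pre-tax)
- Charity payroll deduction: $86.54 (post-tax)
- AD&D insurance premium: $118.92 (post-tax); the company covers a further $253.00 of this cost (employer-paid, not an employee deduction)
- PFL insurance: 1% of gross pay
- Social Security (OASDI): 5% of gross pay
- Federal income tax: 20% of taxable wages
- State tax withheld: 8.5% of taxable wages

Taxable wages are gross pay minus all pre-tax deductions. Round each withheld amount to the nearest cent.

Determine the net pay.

Dependent care FSA: $20.44
Commuter benefit: $45.56
Pre-tax total = $20.44 + $45.56 = $66.00
Taxable wages = $1,861.91 − $66.00 = $1,795.91
Federal income tax: $1,795.91 × 0.2 = $359.18
State tax withheld: $1,795.91 × 0.085 = $152.65
PFL insurance: $1,861.91 × 0.01 = $18.62
Social Security (OASDI): $1,861.91 × 0.05 = $93.10
AD&D insurance premium: $118.92
Charity payroll deduction: $86.54
(Employer's $253.00 toward AD&D insurance premium is not withheld from the employee.)
Total deductions = $20.44 + $45.56 + $359.18 + $152.65 + $18.62 + $93.10 + $118.92 + $86.54 = $895.01
Net pay = $1,861.91 − $895.01 = $966.90

$966.90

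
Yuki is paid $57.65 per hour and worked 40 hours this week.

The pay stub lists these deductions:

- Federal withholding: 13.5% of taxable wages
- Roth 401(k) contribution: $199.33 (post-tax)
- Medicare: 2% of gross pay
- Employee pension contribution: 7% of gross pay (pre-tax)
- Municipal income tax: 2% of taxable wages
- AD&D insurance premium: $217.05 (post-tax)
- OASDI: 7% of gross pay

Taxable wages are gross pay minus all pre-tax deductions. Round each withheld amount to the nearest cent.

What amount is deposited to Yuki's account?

Gross pay: 40 × $57.65 = $2306.00
Employee pension contribution: $2306.00 × 0.07 = $161.42
Taxable wages = $2306.00 − $161.42 = $2144.58
Municipal income tax: $2144.58 × 0.02 = $42.89
Federal withholding: $2144.58 × 0.135 = $289.52
Medicare: $2306.00 × 0.02 = $46.12
OASDI: $2306.00 × 0.07 = $161.42
AD&D insurance premium: $217.05
Roth 401(k) contribution: $199.33
Total deductions = $161.42 + $42.89 + $289.52 + $46.12 + $161.42 + $217.05 + $199.33 = $1117.75
Net pay = $2306.00 − $1117.75 = $1188.25

$1188.25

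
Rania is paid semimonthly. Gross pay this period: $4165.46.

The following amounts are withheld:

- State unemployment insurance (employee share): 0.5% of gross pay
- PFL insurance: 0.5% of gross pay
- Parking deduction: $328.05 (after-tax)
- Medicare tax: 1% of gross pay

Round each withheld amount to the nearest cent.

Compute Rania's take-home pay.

$3754.10

Medicare tax: $4165.46 × 0.01 = $41.65
State unemployment insurance (employee share): $4165.46 × 0.005 = $20.83
PFL insurance: $4165.46 × 0.005 = $20.83
Parking deduction: $328.05
Total deductions = $41.65 + $20.83 + $20.83 + $328.05 = $411.36
Net pay = $4165.46 − $411.36 = $3754.10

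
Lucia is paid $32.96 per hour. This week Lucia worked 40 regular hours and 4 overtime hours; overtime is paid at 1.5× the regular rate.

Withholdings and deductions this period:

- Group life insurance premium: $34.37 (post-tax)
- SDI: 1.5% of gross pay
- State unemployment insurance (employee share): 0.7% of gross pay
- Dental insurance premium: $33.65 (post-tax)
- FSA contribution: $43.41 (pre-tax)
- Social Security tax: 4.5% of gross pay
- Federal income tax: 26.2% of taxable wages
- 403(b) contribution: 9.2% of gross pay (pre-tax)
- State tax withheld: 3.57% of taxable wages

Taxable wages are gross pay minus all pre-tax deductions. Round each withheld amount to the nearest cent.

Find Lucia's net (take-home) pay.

$766.75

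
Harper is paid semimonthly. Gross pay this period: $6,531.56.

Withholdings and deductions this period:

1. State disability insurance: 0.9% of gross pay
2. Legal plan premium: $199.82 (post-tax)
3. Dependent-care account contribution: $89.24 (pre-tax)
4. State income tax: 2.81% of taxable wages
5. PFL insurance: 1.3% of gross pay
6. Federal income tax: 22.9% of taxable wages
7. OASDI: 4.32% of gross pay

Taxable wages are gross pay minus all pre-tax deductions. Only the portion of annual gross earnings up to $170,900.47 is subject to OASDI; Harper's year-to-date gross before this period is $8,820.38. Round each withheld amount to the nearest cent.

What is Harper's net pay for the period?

$4,160.33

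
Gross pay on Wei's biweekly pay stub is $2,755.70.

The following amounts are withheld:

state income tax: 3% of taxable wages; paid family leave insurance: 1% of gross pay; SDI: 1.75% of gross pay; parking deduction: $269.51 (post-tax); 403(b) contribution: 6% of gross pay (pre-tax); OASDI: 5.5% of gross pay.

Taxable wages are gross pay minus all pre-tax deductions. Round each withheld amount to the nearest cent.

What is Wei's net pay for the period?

$2,015.80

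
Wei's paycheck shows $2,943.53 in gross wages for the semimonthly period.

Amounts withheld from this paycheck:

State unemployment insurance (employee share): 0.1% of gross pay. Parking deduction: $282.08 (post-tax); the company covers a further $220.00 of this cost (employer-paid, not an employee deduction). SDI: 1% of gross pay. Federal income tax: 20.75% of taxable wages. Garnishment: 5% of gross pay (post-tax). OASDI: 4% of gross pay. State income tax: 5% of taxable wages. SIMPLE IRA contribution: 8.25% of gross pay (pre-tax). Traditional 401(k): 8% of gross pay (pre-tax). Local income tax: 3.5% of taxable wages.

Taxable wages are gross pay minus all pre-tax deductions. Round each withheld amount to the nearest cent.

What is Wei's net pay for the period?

SIMPLE IRA contribution: $2,943.53 × 0.0825 = $242.84
Traditional 401(k): $2,943.53 × 0.08 = $235.48
Pre-tax total = $242.84 + $235.48 = $478.32
Taxable wages = $2,943.53 − $478.32 = $2,465.21
Federal income tax: $2,465.21 × 0.2075 = $511.53
Local income tax: $2,465.21 × 0.035 = $86.28
State income tax: $2,465.21 × 0.05 = $123.26
SDI: $2,943.53 × 0.01 = $29.44
OASDI: $2,943.53 × 0.04 = $117.74
State unemployment insurance (employee share): $2,943.53 × 0.001 = $2.94
Garnishment: $2,943.53 × 0.05 = $147.18
Parking deduction: $282.08
(Employer's $220.00 toward parking deduction is not withheld from the employee.)
Total deductions = $242.84 + $235.48 + $511.53 + $86.28 + $123.26 + $29.44 + $117.74 + $2.94 + $147.18 + $282.08 = $1,778.77
Net pay = $2,943.53 − $1,778.77 = $1,164.76

$1,164.76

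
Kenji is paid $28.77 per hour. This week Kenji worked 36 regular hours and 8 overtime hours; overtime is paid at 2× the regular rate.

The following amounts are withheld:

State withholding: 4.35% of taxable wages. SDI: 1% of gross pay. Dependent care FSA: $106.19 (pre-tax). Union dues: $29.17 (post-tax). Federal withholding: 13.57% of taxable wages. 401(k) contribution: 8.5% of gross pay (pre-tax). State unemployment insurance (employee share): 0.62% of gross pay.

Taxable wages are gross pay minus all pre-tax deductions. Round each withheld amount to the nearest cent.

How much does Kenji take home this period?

$983.00

Regular pay: 36 × $28.77 = $1,035.72
Overtime pay: 8 × $28.77 × 2 = $460.32
Gross pay = $1,035.72 + $460.32 = $1,496.04
401(k) contribution: $1,496.04 × 0.085 = $127.16
Dependent care FSA: $106.19
Pre-tax total = $127.16 + $106.19 = $233.35
Taxable wages = $1,496.04 − $233.35 = $1,262.69
State withholding: $1,262.69 × 0.0435 = $54.93
Federal withholding: $1,262.69 × 0.1357 = $171.35
SDI: $1,496.04 × 0.01 = $14.96
State unemployment insurance (employee share): $1,496.04 × 0.0062 = $9.28
Union dues: $29.17
Total deductions = $127.16 + $106.19 + $54.93 + $171.35 + $14.96 + $9.28 + $29.17 = $513.04
Net pay = $1,496.04 − $513.04 = $983.00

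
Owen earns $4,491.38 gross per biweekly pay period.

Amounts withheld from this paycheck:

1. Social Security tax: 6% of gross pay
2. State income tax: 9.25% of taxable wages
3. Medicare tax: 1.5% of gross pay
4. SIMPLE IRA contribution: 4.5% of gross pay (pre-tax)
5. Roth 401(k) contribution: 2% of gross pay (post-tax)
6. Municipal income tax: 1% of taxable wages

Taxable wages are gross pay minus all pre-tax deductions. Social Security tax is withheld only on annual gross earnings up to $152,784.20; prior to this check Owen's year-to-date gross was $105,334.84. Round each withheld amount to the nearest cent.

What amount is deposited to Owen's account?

SIMPLE IRA contribution: $4,491.38 × 0.045 = $202.11
Taxable wages = $4,491.38 − $202.11 = $4,289.27
Municipal income tax: $4,289.27 × 0.01 = $42.89
State income tax: $4,289.27 × 0.0925 = $396.76
Social Security tax: cap not yet reached, full $4,491.38 is subject → $4,491.38 × 0.06 = $269.48
Medicare tax: $4,491.38 × 0.015 = $67.37
Roth 401(k) contribution: $4,491.38 × 0.02 = $89.83
Total deductions = $202.11 + $42.89 + $396.76 + $269.48 + $67.37 + $89.83 = $1,068.44
Net pay = $4,491.38 − $1,068.44 = $3,422.94

$3,422.94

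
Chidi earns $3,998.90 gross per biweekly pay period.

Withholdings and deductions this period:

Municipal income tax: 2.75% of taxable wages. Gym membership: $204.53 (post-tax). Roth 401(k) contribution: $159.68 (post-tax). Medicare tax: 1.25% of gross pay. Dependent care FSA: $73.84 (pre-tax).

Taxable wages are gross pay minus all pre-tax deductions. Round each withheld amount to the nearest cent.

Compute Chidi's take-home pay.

Dependent care FSA: $73.84
Taxable wages = $3,998.90 − $73.84 = $3,925.06
Municipal income tax: $3,925.06 × 0.0275 = $107.94
Medicare tax: $3,998.90 × 0.0125 = $49.99
Gym membership: $204.53
Roth 401(k) contribution: $159.68
Total deductions = $73.84 + $107.94 + $49.99 + $204.53 + $159.68 = $595.98
Net pay = $3,998.90 − $595.98 = $3,402.92

$3,402.92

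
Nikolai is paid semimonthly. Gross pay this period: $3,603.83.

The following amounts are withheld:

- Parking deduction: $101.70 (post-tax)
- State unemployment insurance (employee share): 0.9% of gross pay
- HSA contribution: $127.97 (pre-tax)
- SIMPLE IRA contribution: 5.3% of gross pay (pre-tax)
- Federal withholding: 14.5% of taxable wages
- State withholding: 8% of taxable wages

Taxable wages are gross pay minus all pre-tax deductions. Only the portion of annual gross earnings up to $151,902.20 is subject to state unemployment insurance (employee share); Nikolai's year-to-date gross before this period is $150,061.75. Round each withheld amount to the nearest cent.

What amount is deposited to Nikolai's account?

HSA contribution: $127.97
SIMPLE IRA contribution: $3,603.83 × 0.053 = $191.00
Pre-tax total = $127.97 + $191.00 = $318.97
Taxable wages = $3,603.83 − $318.97 = $3,284.86
Federal withholding: $3,284.86 × 0.145 = $476.30
State withholding: $3,284.86 × 0.08 = $262.79
State unemployment insurance (employee share): only $151,902.20 − $150,061.75 = $1,840.45 of this check is subject → $1,840.45 × 0.009 = $16.56
Parking deduction: $101.70
Total deductions = $127.97 + $191.00 + $476.30 + $262.79 + $16.56 + $101.70 = $1,176.32
Net pay = $3,603.83 − $1,176.32 = $2,427.51

$2,427.51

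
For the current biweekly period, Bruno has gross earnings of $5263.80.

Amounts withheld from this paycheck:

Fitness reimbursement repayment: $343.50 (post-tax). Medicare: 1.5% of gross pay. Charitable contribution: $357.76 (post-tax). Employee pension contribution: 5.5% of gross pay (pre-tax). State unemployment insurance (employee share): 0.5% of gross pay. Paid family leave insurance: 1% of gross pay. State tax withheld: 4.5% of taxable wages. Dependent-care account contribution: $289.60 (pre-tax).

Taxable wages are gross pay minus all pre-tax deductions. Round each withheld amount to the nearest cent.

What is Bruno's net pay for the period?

Dependent-care account contribution: $289.60
Employee pension contribution: $5263.80 × 0.055 = $289.51
Pre-tax total = $289.60 + $289.51 = $579.11
Taxable wages = $5263.80 − $579.11 = $4684.69
State tax withheld: $4684.69 × 0.045 = $210.81
State unemployment insurance (employee share): $5263.80 × 0.005 = $26.32
Medicare: $5263.80 × 0.015 = $78.96
Paid family leave insurance: $5263.80 × 0.01 = $52.64
Charitable contribution: $357.76
Fitness reimbursement repayment: $343.50
Total deductions = $289.60 + $289.51 + $210.81 + $26.32 + $78.96 + $52.64 + $357.76 + $343.50 = $1649.10
Net pay = $5263.80 − $1649.10 = $3614.70

$3614.70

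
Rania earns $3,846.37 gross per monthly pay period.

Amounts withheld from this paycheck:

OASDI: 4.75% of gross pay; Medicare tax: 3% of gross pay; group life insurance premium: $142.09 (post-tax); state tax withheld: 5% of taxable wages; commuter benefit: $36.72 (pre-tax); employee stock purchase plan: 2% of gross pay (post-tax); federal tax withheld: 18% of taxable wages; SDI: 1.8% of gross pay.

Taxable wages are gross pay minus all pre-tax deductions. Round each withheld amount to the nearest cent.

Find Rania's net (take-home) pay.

$2,347.09

Commuter benefit: $36.72
Taxable wages = $3,846.37 − $36.72 = $3,809.65
Federal tax withheld: $3,809.65 × 0.18 = $685.74
State tax withheld: $3,809.65 × 0.05 = $190.48
Medicare tax: $3,846.37 × 0.03 = $115.39
OASDI: $3,846.37 × 0.0475 = $182.70
SDI: $3,846.37 × 0.018 = $69.23
Employee stock purchase plan: $3,846.37 × 0.02 = $76.93
Group life insurance premium: $142.09
Total deductions = $36.72 + $685.74 + $190.48 + $115.39 + $182.70 + $69.23 + $76.93 + $142.09 = $1,499.28
Net pay = $3,846.37 − $1,499.28 = $2,347.09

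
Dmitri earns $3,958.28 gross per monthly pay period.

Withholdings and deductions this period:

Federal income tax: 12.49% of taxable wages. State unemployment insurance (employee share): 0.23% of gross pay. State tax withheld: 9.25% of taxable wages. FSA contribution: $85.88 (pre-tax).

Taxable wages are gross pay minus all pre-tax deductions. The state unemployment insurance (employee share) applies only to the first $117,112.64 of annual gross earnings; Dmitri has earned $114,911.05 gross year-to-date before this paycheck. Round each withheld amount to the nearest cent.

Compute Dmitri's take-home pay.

$3,025.48

FSA contribution: $85.88
Taxable wages = $3,958.28 − $85.88 = $3,872.40
State tax withheld: $3,872.40 × 0.0925 = $358.20
Federal income tax: $3,872.40 × 0.1249 = $483.66
State unemployment insurance (employee share): only $117,112.64 − $114,911.05 = $2,201.59 of this check is subject → $2,201.59 × 0.0023 = $5.06
Total deductions = $85.88 + $358.20 + $483.66 + $5.06 = $932.80
Net pay = $3,958.28 − $932.80 = $3,025.48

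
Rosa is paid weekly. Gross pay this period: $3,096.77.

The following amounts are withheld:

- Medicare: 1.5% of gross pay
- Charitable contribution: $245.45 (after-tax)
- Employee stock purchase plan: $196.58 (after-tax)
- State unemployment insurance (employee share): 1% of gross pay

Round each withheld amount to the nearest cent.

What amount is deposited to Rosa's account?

State unemployment insurance (employee share): $3,096.77 × 0.01 = $30.97
Medicare: $3,096.77 × 0.015 = $46.45
Charitable contribution: $245.45
Employee stock purchase plan: $196.58
Total deductions = $30.97 + $46.45 + $245.45 + $196.58 = $519.45
Net pay = $3,096.77 − $519.45 = $2,577.32

$2,577.32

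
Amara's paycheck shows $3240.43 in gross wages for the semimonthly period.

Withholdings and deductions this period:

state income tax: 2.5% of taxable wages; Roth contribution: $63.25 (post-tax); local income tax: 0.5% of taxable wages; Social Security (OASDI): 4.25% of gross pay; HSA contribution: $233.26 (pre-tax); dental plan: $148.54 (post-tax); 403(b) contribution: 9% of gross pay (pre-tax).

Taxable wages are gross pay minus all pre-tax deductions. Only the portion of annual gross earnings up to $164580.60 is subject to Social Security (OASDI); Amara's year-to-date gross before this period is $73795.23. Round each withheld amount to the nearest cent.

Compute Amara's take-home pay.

$2284.55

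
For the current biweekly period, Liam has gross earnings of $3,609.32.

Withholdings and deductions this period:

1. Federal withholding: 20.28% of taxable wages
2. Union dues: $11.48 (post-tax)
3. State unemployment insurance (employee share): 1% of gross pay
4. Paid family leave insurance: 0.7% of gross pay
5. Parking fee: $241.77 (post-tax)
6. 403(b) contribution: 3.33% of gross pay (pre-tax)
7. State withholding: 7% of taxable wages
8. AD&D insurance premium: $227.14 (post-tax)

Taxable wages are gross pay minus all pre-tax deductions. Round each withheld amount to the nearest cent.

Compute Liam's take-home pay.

$1,995.54

403(b) contribution: $3,609.32 × 0.0333 = $120.19
Taxable wages = $3,609.32 − $120.19 = $3,489.13
Federal withholding: $3,489.13 × 0.2028 = $707.60
State withholding: $3,489.13 × 0.07 = $244.24
State unemployment insurance (employee share): $3,609.32 × 0.01 = $36.09
Paid family leave insurance: $3,609.32 × 0.007 = $25.27
Parking fee: $241.77
Union dues: $11.48
AD&D insurance premium: $227.14
Total deductions = $120.19 + $707.60 + $244.24 + $36.09 + $25.27 + $241.77 + $11.48 + $227.14 = $1,613.78
Net pay = $3,609.32 − $1,613.78 = $1,995.54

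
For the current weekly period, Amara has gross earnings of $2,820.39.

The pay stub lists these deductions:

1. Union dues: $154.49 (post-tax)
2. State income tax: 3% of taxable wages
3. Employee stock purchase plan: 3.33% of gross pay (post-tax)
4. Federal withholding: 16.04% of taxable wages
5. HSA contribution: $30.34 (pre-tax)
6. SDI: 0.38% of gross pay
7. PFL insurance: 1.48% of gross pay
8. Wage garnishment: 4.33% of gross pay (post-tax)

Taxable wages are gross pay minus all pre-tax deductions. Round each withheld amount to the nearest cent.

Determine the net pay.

HSA contribution: $30.34
Taxable wages = $2,820.39 − $30.34 = $2,790.05
Federal withholding: $2,790.05 × 0.1604 = $447.52
State income tax: $2,790.05 × 0.03 = $83.70
SDI: $2,820.39 × 0.0038 = $10.72
PFL insurance: $2,820.39 × 0.0148 = $41.74
Union dues: $154.49
Wage garnishment: $2,820.39 × 0.0433 = $122.12
Employee stock purchase plan: $2,820.39 × 0.0333 = $93.92
Total deductions = $30.34 + $447.52 + $83.70 + $10.72 + $41.74 + $154.49 + $122.12 + $93.92 = $984.55
Net pay = $2,820.39 − $984.55 = $1,835.84

$1,835.84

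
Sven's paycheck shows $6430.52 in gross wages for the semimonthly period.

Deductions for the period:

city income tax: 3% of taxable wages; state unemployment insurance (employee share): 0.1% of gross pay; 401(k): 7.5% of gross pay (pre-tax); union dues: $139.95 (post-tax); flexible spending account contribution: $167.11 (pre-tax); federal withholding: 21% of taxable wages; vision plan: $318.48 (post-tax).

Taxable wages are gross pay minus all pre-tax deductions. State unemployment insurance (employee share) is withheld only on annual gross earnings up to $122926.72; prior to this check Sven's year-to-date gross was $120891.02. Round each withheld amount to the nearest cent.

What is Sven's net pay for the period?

401(k): $6430.52 × 0.075 = $482.29
Flexible spending account contribution: $167.11
Pre-tax total = $482.29 + $167.11 = $649.40
Taxable wages = $6430.52 − $649.40 = $5781.12
City income tax: $5781.12 × 0.03 = $173.43
Federal withholding: $5781.12 × 0.21 = $1214.04
State unemployment insurance (employee share): only $122926.72 − $120891.02 = $2035.70 of this check is subject → $2035.70 × 0.001 = $2.04
Union dues: $139.95
Vision plan: $318.48
Total deductions = $482.29 + $167.11 + $173.43 + $1214.04 + $2.04 + $139.95 + $318.48 = $2497.34
Net pay = $6430.52 − $2497.34 = $3933.18

$3933.18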